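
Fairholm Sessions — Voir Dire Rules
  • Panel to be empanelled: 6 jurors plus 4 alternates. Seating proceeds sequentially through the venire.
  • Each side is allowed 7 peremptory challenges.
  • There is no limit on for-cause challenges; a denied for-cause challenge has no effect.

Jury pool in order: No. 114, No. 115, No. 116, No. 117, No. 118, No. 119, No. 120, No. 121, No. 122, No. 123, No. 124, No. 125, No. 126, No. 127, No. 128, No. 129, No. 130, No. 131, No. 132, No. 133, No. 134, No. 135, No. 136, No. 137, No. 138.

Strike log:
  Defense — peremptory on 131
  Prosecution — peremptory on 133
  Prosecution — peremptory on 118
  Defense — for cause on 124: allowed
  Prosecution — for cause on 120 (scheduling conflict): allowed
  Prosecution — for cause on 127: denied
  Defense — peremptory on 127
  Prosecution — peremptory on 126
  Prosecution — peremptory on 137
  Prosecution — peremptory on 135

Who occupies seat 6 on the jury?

Removed: #118, #120, #124, #126, #127, #131, #133, #135, #137.
Seating in order: seats 1–6 → #114, #115, #116, #117, #119, #121; alternates → #122, #123, #125, #128.
So seat 6 is #121.

121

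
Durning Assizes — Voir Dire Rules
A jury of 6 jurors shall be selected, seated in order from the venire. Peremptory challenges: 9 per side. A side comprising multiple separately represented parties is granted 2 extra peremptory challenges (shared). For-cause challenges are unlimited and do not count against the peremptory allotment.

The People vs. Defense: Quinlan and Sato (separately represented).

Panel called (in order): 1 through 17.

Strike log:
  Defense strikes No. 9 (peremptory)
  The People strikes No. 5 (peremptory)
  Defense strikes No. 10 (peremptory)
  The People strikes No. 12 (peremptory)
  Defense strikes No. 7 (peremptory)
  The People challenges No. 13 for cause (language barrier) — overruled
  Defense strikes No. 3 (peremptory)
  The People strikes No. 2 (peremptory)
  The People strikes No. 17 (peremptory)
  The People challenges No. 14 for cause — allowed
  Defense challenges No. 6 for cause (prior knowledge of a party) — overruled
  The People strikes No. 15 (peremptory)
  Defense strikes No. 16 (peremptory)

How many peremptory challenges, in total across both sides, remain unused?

10

The People allotment: 9. Defense allotment: 9 base + 2 multi-party = 11.
The People peremptories used: #5, #12, #2, #17, #15 — 5 (for-cause on #13, #14 don't count).
Defense peremptories used: #9, #10, #7, #3, #16 — 5 (the for-cause on #6 doesn't count).
Remaining: (9 − 5) + (11 − 5) = 10.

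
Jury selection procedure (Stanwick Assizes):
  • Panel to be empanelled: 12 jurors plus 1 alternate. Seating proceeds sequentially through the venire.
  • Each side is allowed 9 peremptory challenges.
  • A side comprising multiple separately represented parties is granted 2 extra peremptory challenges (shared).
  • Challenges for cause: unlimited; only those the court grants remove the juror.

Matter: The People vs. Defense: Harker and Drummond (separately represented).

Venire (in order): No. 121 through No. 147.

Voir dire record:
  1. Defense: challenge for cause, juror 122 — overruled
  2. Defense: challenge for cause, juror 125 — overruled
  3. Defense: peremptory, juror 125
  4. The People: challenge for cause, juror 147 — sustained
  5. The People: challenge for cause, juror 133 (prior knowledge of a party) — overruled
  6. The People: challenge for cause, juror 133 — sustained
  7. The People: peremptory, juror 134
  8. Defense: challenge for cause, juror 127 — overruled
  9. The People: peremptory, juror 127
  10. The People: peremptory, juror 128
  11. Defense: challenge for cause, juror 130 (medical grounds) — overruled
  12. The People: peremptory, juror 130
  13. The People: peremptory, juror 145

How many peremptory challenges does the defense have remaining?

Defense allotment: 9 base + 2 multi-party = 11.
Defense peremptories used: #125 — 1 (for-cause on #122, #125, #127, #130 don't count).
Remaining: 11 − 1 = 10.

10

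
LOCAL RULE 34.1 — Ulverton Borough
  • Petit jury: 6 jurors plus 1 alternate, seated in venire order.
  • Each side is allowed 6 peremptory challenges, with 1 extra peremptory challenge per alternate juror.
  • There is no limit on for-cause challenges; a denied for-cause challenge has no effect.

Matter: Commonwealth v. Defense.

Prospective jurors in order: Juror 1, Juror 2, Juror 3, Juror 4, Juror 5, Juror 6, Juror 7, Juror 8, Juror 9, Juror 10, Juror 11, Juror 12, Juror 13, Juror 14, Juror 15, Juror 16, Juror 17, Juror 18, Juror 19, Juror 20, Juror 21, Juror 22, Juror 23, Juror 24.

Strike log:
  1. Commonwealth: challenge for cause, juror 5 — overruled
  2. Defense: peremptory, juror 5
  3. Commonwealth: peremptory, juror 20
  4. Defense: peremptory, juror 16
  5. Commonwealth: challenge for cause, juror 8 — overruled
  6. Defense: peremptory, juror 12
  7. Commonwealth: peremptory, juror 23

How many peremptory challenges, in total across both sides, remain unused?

9

Commonwealth allotment: 6 base + 1 × 1 alternate = 7. Defense allotment: 6 base + 1 × 1 alternate = 7.
Commonwealth peremptories used: #20, #23 — 2 (for-cause on #5, #8 don't count).
Defense peremptories used: #5, #16, #12 — 3.
Remaining: (7 − 2) + (7 − 3) = 9.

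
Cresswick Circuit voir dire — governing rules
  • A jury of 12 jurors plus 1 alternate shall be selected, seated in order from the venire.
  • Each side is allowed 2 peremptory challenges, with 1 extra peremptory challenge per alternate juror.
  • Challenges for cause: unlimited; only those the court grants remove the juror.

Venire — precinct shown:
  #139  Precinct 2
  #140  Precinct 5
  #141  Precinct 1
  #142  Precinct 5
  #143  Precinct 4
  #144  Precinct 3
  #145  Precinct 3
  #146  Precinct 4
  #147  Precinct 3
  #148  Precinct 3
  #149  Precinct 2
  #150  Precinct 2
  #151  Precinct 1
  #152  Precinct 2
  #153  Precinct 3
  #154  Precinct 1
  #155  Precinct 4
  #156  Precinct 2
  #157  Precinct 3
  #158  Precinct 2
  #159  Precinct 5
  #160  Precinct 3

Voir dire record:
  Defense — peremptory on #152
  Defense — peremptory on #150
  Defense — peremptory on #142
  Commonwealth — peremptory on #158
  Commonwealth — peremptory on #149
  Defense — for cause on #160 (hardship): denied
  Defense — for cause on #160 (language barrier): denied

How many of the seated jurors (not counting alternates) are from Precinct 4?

2

Removed: #142, #149, #150, #152, #158.
Seated jurors 1–12: #139, #140, #141, #143, #144, #145, #146, #147, #148, #151, #153, #154 (alternates #155 not counted).
Of those, in Precinct 4: #143, #146 → 2.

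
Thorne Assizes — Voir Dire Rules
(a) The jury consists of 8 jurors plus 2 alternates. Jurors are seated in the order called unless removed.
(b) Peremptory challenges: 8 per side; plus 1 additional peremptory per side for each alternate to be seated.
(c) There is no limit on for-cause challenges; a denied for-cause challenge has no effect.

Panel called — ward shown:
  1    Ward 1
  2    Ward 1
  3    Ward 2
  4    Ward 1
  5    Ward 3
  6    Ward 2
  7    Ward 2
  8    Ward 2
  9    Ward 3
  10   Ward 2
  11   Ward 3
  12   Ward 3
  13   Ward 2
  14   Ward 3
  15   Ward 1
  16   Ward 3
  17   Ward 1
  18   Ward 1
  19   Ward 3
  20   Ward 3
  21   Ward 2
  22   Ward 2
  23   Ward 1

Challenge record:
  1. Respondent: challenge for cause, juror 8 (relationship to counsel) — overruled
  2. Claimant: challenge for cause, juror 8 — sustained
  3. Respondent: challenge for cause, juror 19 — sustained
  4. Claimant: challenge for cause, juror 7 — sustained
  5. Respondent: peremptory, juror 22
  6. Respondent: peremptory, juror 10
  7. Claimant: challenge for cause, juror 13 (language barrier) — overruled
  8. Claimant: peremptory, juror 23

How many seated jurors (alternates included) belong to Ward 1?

Removed: #7, #8, #10, #19, #22, #23.
Seated (10 incl. alternates): #1, #2, #3, #4, #5, #6, #9, #11, #12, #13.
Of those, in Ward 1: #1, #2, #4 → 3.

3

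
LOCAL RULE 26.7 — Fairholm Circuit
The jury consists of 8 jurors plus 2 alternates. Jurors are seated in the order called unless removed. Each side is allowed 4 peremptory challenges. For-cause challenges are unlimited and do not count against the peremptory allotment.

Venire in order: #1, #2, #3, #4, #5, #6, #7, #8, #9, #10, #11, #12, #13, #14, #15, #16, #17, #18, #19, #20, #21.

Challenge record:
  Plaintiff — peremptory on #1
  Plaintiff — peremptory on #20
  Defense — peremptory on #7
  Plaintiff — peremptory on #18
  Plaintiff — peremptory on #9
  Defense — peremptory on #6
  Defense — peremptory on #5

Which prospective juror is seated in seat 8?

13

Removed: #1, #5, #6, #7, #9, #18, #20.
Seating in order: seats 1–8 → #2, #3, #4, #8, #10, #11, #12, #13; alternates → #14, #15.
So seat 8 is #13.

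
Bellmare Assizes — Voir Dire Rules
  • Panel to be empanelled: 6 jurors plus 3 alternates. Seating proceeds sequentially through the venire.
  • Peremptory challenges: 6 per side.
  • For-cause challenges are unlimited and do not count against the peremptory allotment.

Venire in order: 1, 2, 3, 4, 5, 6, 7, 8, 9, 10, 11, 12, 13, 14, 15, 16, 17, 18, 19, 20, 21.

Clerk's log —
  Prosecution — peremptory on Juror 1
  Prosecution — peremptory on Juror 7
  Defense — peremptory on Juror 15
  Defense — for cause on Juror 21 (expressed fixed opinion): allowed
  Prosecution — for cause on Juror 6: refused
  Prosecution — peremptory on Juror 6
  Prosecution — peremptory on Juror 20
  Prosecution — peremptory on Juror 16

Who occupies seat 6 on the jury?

9

Removed: #1, #6, #7, #15, #16, #20, #21.
Seating in order: seats 1–6 → #2, #3, #4, #5, #8, #9; alternates → #10, #11, #12.
So seat 6 is #9.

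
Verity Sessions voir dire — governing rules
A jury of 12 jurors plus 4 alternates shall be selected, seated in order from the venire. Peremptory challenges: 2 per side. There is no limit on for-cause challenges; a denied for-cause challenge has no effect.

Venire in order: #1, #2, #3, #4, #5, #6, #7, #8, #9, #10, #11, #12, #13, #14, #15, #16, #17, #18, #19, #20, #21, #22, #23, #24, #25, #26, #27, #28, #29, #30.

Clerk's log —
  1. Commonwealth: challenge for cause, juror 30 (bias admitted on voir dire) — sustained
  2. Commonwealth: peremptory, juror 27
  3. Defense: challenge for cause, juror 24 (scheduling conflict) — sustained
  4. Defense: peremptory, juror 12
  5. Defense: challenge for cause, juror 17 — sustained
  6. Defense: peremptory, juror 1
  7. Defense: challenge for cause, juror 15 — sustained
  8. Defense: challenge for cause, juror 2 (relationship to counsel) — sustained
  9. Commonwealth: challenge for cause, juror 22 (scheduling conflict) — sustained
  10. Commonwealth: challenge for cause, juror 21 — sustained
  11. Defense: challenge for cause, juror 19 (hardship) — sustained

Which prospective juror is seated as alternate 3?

Removed: #1, #2, #12, #15, #17, #19, #21, #22, #24, #27, #30.
Filling seats in venire order through position 15: #3, #4, #5, #6, #7, #8, #9, #10, #11, #13, #14, #16, #18, #20, #23.
So alternate 3 is #23.

23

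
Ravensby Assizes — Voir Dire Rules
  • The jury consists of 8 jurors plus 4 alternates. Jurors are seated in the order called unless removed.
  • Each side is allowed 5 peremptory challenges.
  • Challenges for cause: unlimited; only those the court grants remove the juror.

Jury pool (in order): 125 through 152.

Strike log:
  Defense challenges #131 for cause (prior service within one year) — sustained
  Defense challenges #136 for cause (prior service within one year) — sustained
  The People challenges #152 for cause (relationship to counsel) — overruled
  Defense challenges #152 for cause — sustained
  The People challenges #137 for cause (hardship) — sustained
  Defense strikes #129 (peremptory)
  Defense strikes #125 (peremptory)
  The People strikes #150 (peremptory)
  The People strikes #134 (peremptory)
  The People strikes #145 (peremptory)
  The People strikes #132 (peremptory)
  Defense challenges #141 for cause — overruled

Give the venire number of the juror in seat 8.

Removed: #125, #129, #131, #132, #134, #136, #137, #145, #150, #152. (#141 stays — for-cause denied.)
Filling seats in venire order through position 8: #126, #127, #128, #130, #133, #135, #138, #139.
So seat 8 is #139.

139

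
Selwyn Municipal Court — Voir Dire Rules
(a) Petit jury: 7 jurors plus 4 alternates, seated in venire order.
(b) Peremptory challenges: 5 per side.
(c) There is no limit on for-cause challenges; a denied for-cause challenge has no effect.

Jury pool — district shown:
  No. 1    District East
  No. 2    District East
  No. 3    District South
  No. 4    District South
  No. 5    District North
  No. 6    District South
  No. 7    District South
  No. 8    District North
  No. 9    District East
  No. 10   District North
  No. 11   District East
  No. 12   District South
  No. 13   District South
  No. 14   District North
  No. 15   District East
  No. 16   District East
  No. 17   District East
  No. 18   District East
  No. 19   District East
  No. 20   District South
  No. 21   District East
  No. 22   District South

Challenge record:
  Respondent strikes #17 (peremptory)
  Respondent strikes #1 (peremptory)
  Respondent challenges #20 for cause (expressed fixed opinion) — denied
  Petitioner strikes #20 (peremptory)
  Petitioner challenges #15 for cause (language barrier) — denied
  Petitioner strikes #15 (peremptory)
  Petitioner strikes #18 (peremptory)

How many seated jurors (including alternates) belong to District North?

Removed: #1, #15, #17, #18, #20.
Seated (11 incl. alternates): #2, #3, #4, #5, #6, #7, #8, #9, #10, #11, #12.
Of those, in District North: #5, #8, #10 → 3.

3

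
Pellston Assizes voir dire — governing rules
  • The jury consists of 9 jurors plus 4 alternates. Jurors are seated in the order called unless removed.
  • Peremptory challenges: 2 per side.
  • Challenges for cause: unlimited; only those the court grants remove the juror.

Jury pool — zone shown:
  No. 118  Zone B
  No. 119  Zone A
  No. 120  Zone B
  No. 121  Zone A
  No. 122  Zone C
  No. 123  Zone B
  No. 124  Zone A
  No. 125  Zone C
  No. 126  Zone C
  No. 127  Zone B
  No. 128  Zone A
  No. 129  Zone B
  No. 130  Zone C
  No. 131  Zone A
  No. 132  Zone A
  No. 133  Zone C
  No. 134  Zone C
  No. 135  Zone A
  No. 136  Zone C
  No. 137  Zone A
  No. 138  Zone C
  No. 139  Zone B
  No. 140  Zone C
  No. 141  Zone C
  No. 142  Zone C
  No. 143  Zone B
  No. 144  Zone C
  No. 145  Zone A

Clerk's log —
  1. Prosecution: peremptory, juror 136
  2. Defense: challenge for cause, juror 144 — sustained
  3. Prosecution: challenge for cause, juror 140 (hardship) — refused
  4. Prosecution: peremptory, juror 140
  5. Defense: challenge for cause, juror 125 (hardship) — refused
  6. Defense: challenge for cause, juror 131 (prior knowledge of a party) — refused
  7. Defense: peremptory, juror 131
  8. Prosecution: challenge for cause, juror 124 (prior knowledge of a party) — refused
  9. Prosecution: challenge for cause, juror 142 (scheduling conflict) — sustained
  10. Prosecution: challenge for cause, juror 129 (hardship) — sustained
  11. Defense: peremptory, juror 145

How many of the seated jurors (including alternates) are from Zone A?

5

Removed: #129, #131, #136, #140, #142, #144, #145.
Seated (13 incl. alternates): #118, #119, #120, #121, #122, #123, #124, #125, #126, #127, #128, #130, #132.
Of those, in Zone A: #119, #121, #124, #128, #132 → 5.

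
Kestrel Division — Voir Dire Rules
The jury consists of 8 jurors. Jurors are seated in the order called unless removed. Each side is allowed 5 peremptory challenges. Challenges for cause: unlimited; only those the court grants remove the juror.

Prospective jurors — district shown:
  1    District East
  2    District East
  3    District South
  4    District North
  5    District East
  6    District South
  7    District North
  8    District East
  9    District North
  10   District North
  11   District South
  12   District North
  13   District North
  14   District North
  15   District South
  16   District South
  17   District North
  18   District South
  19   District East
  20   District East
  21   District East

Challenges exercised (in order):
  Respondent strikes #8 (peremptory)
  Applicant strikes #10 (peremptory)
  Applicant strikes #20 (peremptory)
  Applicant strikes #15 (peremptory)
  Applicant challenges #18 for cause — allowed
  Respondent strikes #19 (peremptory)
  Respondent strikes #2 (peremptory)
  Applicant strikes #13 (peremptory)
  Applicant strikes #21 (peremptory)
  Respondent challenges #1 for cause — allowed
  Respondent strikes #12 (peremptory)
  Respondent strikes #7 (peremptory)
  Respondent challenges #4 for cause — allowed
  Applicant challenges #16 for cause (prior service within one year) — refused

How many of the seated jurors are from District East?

Removed: #1, #2, #4, #7, #8, #10, #12, #13, #15, #18, #19, #20, #21.
Seated jurors 1–8: #3, #5, #6, #9, #11, #14, #16, #17.
Of those, in District East: #5 → 1.

1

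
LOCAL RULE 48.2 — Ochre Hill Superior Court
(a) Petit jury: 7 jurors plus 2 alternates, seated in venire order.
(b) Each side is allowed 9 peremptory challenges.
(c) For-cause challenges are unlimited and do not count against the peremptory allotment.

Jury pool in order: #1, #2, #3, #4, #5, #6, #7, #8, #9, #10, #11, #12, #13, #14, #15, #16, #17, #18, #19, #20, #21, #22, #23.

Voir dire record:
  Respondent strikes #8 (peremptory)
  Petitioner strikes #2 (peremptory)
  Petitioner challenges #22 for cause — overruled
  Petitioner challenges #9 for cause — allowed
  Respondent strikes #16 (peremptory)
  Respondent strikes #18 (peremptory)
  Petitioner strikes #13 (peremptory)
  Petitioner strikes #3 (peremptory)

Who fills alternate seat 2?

Removed: #2, #3, #8, #9, #13, #16, #18. (#22 stays — for-cause denied.)
Filling seats in venire order through position 9: #1, #4, #5, #6, #7, #10, #11, #12, #14.
So alternate 2 is #14.

14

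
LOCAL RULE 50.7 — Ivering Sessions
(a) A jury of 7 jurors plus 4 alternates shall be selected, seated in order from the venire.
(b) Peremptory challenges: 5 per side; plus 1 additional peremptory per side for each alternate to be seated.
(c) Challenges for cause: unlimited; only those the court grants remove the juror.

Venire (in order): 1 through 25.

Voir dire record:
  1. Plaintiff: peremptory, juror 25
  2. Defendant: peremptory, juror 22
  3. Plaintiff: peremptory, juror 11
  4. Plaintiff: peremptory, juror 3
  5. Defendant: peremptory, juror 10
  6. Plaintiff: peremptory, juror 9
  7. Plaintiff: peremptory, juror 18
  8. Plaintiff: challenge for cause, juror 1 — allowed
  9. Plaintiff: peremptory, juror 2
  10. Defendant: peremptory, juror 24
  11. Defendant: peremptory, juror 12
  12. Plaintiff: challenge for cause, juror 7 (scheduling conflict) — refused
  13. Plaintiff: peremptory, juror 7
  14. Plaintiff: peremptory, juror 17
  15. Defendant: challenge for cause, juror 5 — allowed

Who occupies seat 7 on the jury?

16

Removed: #1, #2, #3, #5, #7, #9, #10, #11, #12, #17, #18, #22, #24, #25.
Seating in order: seats 1–7 → #4, #6, #8, #13, #14, #15, #16; alternates → #19, #20, #21, #23.
So seat 7 is #16.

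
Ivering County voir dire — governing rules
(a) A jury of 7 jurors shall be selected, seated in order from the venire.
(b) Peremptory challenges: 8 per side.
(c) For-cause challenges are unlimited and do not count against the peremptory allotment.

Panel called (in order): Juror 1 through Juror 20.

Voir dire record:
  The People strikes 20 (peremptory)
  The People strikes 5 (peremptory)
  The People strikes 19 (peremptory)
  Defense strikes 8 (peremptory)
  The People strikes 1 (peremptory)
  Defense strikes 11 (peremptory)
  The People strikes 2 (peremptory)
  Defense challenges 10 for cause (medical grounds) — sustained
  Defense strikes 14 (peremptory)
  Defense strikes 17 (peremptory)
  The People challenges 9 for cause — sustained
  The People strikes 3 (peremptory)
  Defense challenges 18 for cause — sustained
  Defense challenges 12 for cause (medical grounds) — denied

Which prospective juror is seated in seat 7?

Removed: #1, #2, #3, #5, #8, #9, #10, #11, #14, #17, #18, #19, #20. (#12 stays — for-cause denied.)
Filling seats in venire order through position 7: #4, #6, #7, #12, #13, #15, #16.
So seat 7 is #16.

16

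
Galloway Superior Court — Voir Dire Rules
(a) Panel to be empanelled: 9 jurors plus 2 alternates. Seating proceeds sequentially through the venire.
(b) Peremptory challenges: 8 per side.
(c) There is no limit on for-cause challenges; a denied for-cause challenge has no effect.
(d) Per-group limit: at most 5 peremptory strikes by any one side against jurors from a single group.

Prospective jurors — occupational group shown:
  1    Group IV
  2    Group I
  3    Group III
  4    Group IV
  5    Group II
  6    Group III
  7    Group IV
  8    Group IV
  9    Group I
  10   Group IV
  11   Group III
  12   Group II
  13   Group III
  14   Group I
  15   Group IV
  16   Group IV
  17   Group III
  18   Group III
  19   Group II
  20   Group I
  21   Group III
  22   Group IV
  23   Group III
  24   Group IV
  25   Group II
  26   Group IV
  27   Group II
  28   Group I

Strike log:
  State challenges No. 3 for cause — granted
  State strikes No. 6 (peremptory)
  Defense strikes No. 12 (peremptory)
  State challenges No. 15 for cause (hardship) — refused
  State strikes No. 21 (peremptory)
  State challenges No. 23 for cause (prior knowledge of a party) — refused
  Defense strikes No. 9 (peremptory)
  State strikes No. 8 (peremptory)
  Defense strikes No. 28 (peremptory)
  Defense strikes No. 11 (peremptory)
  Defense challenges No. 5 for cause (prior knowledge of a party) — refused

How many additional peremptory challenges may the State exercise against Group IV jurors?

State peremptories so far: #6, #21, #8 — 3 of 8 used, 5 left overall.
Against Group IV: #8 — 1 used; per-group cap 5 leaves 4.
Binding limit: min(5, 4) = 4.

4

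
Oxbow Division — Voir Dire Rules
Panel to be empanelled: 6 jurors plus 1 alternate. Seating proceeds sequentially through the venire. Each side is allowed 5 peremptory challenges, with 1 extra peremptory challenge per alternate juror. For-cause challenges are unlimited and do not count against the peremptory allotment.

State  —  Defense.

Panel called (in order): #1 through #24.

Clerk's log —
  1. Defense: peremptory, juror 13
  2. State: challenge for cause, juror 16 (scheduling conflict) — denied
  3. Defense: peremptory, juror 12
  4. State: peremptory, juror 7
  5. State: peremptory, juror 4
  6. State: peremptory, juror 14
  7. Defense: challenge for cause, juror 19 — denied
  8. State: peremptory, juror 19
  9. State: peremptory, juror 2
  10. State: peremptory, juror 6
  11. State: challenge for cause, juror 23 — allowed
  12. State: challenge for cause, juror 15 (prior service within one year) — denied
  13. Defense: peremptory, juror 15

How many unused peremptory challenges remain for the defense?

Defense allotment: 5 base + 1 × 1 alternate = 6.
Defense peremptories used: #13, #12, #15 — 3 (the for-cause on #19 doesn't count).
Remaining: 6 − 3 = 3.

3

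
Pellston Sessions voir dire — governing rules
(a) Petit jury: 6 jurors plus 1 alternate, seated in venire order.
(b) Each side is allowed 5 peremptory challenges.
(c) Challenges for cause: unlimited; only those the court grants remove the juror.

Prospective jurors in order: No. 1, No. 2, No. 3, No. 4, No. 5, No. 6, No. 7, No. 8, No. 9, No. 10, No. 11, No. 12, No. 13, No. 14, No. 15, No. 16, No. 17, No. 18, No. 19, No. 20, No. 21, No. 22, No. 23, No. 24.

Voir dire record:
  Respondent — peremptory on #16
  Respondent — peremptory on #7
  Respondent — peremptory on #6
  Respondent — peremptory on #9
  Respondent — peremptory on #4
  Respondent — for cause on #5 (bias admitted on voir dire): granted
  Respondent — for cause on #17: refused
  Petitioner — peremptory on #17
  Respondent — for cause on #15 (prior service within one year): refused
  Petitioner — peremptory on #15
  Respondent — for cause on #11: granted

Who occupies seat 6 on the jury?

Removed: #4, #5, #6, #7, #9, #11, #15, #16, #17.
Seating in order: seats 1–6 → #1, #2, #3, #8, #10, #12; alternates → #13.
So seat 6 is #12.

12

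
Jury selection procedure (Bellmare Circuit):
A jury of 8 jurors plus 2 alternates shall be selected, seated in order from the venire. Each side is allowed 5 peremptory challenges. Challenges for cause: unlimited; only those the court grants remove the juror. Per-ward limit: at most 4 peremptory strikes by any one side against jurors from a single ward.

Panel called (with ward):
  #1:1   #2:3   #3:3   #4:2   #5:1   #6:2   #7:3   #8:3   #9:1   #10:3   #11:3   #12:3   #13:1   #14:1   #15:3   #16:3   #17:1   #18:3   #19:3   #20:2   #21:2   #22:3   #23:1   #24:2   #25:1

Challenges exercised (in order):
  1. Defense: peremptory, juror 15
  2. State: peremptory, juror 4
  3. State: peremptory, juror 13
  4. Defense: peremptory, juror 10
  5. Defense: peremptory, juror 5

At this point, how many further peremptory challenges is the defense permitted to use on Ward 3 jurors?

Defense peremptories so far: #15, #10, #5 — 3 of 5 used, 2 left overall.
Against Ward 3: #15, #10 — 2 used; per-ward cap 4 leaves 2.
Binding limit: min(2, 2) = 2.

2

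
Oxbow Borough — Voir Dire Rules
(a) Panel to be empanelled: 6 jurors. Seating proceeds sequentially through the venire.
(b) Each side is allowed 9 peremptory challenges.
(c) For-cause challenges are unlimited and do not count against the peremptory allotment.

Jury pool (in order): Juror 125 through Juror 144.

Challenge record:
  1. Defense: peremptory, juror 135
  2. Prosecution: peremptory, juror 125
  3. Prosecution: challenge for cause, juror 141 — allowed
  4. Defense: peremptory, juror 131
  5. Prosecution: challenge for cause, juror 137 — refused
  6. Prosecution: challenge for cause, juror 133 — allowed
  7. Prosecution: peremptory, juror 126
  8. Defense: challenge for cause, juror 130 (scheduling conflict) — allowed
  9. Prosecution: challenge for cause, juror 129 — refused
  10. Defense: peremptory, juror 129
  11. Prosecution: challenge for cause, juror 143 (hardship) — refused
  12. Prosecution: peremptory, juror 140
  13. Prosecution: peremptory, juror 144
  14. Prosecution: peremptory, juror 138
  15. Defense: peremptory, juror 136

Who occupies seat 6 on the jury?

139

Removed: #125, #126, #129, #130, #131, #133, #135, #136, #138, #140, #141, #144. (#137, #143 stay — for-cause denied.)
Filling seats in venire order through position 6: #127, #128, #132, #134, #137, #139.
So seat 6 is #139.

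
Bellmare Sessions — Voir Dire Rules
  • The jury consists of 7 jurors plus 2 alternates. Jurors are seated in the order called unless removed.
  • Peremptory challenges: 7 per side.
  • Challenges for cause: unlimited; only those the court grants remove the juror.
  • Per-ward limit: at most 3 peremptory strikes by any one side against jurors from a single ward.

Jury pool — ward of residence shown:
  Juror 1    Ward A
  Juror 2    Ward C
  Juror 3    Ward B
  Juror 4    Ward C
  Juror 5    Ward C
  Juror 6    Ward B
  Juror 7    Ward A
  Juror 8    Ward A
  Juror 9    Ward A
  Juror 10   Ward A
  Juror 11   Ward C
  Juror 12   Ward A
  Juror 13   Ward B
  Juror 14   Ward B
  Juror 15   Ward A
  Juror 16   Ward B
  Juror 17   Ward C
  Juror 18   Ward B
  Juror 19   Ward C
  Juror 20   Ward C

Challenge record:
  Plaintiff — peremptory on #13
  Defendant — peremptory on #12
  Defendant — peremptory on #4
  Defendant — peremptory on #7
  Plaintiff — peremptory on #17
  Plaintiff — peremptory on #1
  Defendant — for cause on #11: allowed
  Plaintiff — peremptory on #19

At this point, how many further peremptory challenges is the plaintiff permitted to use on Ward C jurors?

1

Plaintiff peremptories so far: #13, #17, #1, #19 — 4 of 7 used, 3 left overall.
Against Ward C: #17, #19 — 2 used; per-ward cap 3 leaves 1.
Binding limit: min(3, 1) = 1.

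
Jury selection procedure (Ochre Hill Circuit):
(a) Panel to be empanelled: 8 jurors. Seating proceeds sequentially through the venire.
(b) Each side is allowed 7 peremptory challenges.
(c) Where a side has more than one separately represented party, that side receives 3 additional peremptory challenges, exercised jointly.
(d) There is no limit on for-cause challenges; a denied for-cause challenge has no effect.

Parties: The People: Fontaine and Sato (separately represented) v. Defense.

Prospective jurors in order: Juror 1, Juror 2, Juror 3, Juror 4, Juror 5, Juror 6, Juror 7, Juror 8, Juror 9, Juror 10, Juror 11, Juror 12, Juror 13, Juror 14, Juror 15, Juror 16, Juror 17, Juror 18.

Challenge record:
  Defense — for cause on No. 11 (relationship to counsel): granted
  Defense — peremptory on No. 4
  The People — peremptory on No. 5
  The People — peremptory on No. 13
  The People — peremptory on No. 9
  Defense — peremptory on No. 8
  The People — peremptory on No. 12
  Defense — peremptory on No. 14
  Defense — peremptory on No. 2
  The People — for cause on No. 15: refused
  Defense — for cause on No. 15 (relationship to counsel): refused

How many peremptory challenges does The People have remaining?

The People allotment: 7 base + 3 multi-party = 10.
The People peremptories used: #5, #13, #9, #12 — 4 (the for-cause on #15 doesn't count).
Remaining: 10 − 4 = 6.

6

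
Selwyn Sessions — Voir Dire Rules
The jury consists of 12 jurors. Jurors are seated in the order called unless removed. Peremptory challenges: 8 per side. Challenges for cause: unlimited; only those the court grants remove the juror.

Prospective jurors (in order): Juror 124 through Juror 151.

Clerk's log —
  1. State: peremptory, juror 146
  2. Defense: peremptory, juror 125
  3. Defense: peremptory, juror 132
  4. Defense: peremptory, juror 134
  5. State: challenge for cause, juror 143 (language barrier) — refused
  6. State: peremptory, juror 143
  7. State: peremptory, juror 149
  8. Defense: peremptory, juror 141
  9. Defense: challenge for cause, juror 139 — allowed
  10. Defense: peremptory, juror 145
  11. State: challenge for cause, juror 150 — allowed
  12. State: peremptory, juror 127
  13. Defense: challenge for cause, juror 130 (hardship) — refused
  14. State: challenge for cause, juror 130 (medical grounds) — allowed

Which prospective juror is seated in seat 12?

Removed: #125, #127, #130, #132, #134, #139, #141, #143, #145, #146, #149, #150.
Filling seats in venire order through position 12: #124, #126, #128, #129, #131, #133, #135, #136, #137, #138, #140, #142.
So seat 12 is #142.

142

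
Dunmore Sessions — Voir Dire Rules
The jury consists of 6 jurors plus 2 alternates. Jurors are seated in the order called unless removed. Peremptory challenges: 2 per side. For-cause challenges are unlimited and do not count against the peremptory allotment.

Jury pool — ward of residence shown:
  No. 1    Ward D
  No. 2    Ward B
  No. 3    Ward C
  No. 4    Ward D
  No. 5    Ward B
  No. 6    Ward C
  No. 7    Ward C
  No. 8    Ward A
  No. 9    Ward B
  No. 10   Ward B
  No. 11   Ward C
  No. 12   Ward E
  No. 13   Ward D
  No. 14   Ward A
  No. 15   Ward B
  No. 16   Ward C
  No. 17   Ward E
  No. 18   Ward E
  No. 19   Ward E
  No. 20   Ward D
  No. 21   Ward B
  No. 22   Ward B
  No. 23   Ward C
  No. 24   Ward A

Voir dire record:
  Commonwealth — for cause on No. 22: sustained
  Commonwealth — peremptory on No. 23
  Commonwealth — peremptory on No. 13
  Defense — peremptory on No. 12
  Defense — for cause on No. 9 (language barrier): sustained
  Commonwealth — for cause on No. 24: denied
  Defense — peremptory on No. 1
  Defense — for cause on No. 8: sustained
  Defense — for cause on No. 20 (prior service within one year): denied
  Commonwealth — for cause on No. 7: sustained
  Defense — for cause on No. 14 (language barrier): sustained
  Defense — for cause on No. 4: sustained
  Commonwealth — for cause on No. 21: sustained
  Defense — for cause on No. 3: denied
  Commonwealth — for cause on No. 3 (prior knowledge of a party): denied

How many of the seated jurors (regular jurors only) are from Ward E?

0

Removed: #1, #4, #7, #8, #9, #12, #13, #14, #21, #22, #23.
Seated jurors 1–6: #2, #3, #5, #6, #10, #11 (alternates #15, #16 not counted).
None of those are in Ward E → 0.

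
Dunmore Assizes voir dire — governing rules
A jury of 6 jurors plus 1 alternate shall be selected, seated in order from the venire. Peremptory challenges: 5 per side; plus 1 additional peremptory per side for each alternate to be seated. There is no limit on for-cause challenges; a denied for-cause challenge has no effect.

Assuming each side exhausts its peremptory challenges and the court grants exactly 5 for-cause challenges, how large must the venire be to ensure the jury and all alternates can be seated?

24

Seats to fill: 6 + 1 alternates = 7.
Peremptories: 5 + 1×1 = 6 per side × 2 sides = 12.
For-cause removals: 5.
Minimum venire: 7 + 12 + 5 = 24.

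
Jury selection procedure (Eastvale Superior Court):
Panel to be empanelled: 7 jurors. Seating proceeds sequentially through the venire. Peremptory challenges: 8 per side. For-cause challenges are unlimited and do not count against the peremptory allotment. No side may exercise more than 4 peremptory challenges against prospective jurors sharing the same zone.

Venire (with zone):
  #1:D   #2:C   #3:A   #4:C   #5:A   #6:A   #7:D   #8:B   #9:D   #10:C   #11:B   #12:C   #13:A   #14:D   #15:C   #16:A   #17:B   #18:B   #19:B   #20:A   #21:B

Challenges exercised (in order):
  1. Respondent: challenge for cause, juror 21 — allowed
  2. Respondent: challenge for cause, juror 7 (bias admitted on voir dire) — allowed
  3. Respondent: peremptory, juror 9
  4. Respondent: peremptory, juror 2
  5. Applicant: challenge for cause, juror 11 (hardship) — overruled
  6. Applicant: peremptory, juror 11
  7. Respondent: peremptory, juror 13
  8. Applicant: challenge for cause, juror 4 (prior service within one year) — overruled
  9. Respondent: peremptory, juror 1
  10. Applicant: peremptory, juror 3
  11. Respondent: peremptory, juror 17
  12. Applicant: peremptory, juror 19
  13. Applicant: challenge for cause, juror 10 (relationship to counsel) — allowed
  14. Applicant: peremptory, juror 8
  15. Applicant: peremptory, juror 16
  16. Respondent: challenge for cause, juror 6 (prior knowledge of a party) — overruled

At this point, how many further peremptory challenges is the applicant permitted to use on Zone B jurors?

1

Applicant peremptories so far: #11, #3, #19, #8, #16 — 5 of 8 used, 3 left overall.
Against Zone B: #11, #19, #8 — 3 used; per-zone cap 4 leaves 1.
Binding limit: min(3, 1) = 1.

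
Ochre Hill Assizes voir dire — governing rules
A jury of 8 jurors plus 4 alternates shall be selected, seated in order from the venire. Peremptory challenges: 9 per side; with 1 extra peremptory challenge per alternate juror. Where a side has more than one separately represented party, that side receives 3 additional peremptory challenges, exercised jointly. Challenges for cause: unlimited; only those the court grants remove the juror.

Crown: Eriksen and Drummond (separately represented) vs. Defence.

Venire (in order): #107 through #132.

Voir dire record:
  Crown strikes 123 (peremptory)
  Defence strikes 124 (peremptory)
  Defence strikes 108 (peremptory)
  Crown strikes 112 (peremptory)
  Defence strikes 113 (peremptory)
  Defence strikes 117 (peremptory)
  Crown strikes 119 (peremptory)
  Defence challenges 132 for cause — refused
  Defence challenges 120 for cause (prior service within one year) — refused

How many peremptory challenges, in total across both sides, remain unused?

22

Crown allotment: 9 base + 1 × 4 alternates + 3 multi-party = 16. Defence allotment: 9 base + 1 × 4 alternates = 13.
Crown peremptories used: #123, #112, #119 — 3.
Defence peremptories used: #124, #108, #113, #117 — 4 (for-cause on #132, #120 don't count).
Remaining: (16 − 3) + (13 − 4) = 22.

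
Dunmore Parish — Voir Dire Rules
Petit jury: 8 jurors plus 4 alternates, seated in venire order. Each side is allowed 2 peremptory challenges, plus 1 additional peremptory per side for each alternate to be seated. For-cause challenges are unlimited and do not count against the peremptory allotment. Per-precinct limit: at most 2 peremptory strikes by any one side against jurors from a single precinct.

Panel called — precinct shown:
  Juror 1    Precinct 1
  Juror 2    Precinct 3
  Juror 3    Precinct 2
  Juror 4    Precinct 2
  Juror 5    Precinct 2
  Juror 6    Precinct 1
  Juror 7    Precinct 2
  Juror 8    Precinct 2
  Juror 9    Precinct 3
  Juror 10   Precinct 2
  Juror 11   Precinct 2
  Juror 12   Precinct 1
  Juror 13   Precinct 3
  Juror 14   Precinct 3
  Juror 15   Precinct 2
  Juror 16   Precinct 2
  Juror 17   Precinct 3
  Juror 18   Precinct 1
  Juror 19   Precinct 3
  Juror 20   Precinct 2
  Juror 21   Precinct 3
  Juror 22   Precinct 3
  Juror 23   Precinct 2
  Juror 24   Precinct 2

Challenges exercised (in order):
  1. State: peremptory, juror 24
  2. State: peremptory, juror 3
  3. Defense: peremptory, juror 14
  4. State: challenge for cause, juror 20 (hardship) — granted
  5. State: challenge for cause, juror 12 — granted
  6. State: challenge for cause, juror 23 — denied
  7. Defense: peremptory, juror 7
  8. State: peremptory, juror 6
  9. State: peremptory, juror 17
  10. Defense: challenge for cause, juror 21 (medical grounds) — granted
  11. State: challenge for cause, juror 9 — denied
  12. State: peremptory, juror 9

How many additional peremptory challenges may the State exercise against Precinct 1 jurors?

1

State peremptories so far: #24, #3, #6, #17, #9 — 5 of 6 used, 1 left overall.
Against Precinct 1: #6 — 1 used; per-precinct cap 2 leaves 1.
Binding limit: min(1, 1) = 1.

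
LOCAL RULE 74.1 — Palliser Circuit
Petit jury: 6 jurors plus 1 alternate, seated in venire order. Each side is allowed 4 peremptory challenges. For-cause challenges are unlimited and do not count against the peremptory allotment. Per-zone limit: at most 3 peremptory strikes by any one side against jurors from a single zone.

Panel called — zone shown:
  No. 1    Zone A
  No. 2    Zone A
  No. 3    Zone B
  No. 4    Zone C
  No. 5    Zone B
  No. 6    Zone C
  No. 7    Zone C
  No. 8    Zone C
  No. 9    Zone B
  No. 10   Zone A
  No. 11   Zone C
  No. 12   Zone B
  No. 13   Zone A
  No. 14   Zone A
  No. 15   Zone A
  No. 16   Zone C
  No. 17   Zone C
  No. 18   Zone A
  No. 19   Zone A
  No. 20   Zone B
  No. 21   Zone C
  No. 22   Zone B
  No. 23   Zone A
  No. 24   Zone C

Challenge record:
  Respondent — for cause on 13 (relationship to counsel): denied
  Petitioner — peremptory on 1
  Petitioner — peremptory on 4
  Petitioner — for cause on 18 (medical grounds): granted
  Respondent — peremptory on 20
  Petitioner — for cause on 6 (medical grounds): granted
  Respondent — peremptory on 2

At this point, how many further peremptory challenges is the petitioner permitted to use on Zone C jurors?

Petitioner peremptories so far: #1, #4 — 2 of 4 used, 2 left overall.
Against Zone C: #4 — 1 used; per-zone cap 3 leaves 2.
Binding limit: min(2, 2) = 2.

2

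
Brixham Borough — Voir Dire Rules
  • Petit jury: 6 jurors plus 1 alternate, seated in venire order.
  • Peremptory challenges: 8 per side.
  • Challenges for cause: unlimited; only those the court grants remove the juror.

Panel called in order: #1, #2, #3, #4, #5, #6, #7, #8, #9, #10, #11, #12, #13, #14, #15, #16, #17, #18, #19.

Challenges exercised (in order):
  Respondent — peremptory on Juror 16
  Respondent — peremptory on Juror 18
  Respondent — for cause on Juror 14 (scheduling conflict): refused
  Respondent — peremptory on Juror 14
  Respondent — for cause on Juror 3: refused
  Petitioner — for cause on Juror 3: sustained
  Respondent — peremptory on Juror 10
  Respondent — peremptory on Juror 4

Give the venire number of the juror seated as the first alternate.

Removed: #3, #4, #10, #14, #16, #18.
Seating in order: seats 1–6 → #1, #2, #5, #6, #7, #8; alternates → #9.
So alternate 1 is #9.

9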